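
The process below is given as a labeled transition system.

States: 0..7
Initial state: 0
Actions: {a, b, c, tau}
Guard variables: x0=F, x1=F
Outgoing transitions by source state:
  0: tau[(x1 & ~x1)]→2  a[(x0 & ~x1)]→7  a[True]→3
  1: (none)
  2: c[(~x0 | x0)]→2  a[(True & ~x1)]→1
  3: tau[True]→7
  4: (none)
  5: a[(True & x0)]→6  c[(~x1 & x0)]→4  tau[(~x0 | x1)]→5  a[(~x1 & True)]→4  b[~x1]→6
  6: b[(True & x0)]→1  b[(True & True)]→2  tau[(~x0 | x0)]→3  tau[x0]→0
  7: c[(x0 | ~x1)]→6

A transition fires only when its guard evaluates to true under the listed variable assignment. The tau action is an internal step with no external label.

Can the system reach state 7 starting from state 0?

Guard filter leaves 10 enabled edge(s).
Layer 0: {0}
Layer 1: {3}  cumulative {0,3}
Layer 2: {7}  cumulative {0,3,7}
Layer 3: {6}  cumulative {0,3,6,7}
Layer 4: {2}  cumulative {0,2,3,6,7}
Layer 5: {1}  cumulative {0,1,2,3,6,7}
R = {0,1,2,3,6,7}
witness 7: a·tau

Answer: REACHABLE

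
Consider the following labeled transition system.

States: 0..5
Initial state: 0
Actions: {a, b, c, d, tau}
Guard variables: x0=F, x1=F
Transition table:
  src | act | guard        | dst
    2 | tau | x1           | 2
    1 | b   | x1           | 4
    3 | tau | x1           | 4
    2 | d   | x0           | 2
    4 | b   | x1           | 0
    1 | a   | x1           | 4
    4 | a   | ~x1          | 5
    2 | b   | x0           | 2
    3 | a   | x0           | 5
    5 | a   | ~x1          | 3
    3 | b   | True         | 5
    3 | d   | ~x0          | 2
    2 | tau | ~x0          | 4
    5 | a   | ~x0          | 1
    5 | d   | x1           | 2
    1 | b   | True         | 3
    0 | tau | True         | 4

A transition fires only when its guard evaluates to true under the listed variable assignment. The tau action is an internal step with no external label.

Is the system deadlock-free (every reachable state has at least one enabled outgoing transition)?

Answer: DEADLOCK-FREE

Working:
Reach set: {0,1,2,3,4,5}
  0: tau→4  [1 exit(s)]
  1: b→3  [1 exit(s)]
  2: tau→4  [1 exit(s)]
  3: b→5  d→2  [2 exit(s)]
  4: a→5  [1 exit(s)]
  5: a→1  a→3  [2 exit(s)]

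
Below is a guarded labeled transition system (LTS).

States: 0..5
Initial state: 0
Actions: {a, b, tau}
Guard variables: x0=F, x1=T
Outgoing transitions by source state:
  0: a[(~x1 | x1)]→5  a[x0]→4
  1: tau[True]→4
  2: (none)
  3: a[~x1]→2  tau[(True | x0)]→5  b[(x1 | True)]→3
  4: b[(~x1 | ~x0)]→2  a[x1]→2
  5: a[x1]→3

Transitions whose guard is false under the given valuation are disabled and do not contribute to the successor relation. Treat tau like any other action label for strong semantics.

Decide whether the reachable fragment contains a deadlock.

Reachable = {0,3,5}
  0: a→5  [deg 1]
  3: b→3  tau→5  [deg 2]
  5: a→3  [deg 1]

Answer: DEADLOCK-FREE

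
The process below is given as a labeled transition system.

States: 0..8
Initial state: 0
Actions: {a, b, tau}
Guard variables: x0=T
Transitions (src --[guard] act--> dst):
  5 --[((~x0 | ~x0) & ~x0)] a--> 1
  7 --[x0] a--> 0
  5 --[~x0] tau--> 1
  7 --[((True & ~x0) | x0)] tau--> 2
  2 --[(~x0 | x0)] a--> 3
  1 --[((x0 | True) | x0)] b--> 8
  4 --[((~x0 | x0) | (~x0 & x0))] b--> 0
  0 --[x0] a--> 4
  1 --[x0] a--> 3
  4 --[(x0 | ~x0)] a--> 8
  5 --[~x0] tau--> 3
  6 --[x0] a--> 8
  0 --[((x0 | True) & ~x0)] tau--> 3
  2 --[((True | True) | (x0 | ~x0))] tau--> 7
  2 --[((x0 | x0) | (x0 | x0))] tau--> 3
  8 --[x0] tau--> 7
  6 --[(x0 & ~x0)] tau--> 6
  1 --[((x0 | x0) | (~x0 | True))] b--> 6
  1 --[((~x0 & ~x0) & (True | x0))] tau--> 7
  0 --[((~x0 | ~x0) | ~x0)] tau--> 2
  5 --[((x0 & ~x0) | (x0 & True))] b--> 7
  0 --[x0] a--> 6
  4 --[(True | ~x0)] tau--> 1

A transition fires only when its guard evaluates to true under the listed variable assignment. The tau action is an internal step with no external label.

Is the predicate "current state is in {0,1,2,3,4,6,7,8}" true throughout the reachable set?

Answer: INVARIANT HOLDS

Working:
Allowed set {0,1,2,3,4,6,7,8}
R = {0,1,2,3,4,6,7,8}
  0: ok
  1: ok
  2: ok
  3: ok
  4: ok
  6: ok
  7: ok
  8: ok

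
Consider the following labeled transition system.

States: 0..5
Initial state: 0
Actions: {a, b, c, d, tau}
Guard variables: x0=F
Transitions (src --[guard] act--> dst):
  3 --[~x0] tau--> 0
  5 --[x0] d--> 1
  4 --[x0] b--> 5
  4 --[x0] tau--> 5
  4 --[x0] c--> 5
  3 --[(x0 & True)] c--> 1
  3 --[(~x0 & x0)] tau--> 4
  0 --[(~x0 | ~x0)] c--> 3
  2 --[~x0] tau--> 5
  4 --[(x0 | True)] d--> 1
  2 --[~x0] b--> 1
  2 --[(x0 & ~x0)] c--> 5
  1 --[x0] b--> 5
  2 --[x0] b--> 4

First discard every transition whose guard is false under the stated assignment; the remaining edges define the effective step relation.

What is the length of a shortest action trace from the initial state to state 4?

Answer: UNREACHABLE

Analysis:
BFS to 4:
  Layer 0: {0}
  Layer 1: {3}
4 never appears.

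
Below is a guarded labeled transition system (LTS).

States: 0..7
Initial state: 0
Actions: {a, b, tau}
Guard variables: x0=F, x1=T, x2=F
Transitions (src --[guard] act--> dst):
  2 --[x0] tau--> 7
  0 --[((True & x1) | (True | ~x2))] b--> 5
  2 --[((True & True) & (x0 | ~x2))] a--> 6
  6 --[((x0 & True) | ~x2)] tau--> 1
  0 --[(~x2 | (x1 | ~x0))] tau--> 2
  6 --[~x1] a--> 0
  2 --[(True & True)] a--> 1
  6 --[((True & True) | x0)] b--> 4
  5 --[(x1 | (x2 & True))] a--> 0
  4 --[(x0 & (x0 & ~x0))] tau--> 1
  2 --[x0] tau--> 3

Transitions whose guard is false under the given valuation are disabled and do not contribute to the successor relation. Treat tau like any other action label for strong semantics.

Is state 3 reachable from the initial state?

After dropping false guards: 7 live edges.
depth 0: {0}
depth 1: {2,5}  total {0,2,5}
depth 2: {1,6}  total {0,1,2,5,6}
depth 3: {4}  total {0,1,2,4,5,6}
Reachable = {0,1,2,4,5,6}

Answer: UNREACHABLE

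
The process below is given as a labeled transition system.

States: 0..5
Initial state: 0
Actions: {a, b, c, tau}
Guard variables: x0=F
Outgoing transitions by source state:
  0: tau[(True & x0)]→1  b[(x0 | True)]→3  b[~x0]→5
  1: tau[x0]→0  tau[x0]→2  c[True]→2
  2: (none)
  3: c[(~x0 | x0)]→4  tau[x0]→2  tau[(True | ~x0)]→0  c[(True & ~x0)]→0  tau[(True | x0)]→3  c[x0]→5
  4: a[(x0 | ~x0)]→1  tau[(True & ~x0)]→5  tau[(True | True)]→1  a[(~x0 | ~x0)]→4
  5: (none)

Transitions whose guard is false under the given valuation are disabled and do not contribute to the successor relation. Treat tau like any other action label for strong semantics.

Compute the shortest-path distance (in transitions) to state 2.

Answer: 4

Analysis:
Breadth-first toward 2:
  Layer 0: {0}
  Layer 1: {3,5}
  Layer 2: {4}
  Layer 3: {1}
  Layer 4: {2}
depth(2)=4, e.g. b·c·a·c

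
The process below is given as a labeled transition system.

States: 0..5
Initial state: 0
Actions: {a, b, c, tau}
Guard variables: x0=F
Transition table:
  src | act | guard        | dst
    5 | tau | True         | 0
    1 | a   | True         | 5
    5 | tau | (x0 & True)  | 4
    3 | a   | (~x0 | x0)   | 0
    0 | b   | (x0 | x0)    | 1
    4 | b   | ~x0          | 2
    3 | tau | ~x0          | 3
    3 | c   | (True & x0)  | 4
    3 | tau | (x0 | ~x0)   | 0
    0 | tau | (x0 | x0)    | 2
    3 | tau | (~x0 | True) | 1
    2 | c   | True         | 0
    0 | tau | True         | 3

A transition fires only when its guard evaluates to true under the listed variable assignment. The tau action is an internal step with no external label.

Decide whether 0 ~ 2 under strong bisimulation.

Answer: NOT BISIMILAR

Analysis:
Bisimulation quotient by refinement:
  round 0: {{0,1,2,3,4,5}}
  round 1: {{0,5},{1},{2},{3},{4}}
  round 2: {{0},{1},{2},{3},{4},{5}}
6 equivalence class(es) (converged in 3)
0∈{0}, 2∈{2}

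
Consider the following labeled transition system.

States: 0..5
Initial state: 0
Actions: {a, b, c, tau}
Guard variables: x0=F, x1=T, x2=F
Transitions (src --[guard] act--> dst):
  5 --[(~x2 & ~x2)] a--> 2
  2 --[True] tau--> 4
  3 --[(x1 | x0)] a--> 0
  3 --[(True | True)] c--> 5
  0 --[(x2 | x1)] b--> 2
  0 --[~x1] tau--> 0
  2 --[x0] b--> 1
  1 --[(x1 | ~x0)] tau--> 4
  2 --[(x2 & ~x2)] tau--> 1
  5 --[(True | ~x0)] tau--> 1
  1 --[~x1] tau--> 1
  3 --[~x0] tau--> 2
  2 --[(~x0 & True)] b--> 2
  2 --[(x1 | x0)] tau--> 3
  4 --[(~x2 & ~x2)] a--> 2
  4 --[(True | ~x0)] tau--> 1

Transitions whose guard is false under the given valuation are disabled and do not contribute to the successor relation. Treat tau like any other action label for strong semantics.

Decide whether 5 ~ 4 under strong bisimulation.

Answer: BISIMILAR

Analysis:
Refine partition for ~:
  round 0: {{0,1,2,3,4,5}}
  round 1: {{0},{1},{2},{3},{4,5}}
stable after 2 split(s): 5 block(s)
[5]={4,5}  [4]={4,5}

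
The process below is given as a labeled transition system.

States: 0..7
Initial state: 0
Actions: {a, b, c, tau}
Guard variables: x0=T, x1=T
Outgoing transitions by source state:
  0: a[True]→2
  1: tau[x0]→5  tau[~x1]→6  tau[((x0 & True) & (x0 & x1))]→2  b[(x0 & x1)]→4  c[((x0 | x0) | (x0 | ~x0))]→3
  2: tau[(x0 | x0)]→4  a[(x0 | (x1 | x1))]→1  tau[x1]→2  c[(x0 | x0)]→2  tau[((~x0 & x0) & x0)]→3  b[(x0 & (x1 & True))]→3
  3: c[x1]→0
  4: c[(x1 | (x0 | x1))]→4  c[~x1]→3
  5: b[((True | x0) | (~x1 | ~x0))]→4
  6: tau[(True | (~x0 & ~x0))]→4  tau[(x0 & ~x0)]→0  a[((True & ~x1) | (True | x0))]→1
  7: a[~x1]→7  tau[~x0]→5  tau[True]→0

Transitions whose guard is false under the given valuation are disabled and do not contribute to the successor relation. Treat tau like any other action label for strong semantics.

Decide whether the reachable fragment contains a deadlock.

Reach set: {0,1,2,3,4,5}
  0: a→2  [1 out]
  1: b→4  c→3  tau→2  tau→5  [4 out]
  2: a→1  b→3  c→2  tau→2  tau→4  [5 out]
  3: c→0  [1 out]
  4: c→4  [1 out]
  5: b→4  [1 out]

Answer: DEADLOCK-FREE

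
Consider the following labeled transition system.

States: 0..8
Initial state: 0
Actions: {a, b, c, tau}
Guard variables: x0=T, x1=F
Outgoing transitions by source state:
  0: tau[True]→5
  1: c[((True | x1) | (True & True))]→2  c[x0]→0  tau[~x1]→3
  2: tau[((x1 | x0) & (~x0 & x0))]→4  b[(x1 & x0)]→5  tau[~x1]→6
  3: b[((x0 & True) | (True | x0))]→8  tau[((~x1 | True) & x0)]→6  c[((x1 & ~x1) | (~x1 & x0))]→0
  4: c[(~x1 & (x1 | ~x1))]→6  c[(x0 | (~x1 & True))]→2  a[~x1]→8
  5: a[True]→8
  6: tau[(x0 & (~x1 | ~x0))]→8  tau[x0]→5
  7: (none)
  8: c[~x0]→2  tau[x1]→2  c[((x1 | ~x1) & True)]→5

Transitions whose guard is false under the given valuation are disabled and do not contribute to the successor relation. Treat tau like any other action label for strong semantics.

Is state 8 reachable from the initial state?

Answer: REACHABLE

Analysis:
After dropping false guards: 15 live edges.
L0 = {0}
L1 = {5}  now seen {0,5}
L2 = {8}  now seen {0,5,8}
Reachable = {0,5,8}
trace reaching 8: tau·a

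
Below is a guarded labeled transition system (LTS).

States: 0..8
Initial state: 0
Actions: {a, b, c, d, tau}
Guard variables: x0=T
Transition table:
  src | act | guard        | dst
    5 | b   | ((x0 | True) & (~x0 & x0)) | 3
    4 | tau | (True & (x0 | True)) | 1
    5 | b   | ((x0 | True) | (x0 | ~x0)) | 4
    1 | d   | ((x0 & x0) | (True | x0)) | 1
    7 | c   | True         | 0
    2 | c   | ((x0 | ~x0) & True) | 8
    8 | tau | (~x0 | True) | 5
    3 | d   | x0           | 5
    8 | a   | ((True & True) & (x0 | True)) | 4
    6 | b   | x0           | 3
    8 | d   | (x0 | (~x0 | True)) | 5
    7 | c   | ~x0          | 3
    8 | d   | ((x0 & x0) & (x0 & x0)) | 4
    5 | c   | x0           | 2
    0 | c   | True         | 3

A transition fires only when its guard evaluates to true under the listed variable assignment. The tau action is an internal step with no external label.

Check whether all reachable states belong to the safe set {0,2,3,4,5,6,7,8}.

Answer: INVARIANT VIOLATED at state 1

Trace:
Safe = {0,2,3,4,5,6,7,8}
Reach set: {0,1,2,3,4,5,8}
  0: ok
  1: VIOLATES
  2: ok
  3: ok
  4: ok
  5: ok
  8: ok
reach 1 via c·d·b·tau — violates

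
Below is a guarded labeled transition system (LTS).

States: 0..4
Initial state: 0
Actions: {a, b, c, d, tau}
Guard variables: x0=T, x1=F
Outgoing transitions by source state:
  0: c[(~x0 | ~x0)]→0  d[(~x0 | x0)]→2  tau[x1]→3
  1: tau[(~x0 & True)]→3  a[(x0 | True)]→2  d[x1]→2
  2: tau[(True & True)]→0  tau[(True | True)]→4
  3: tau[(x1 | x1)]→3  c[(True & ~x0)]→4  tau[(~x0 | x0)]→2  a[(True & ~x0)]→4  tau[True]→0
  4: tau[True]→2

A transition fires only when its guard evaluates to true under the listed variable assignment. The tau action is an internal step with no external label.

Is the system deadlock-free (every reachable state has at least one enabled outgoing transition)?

R = {0,2,4}
  0: d→2  [deg 1]
  2: tau→0  tau→4  [deg 2]
  4: tau→2  [deg 1]

Answer: DEADLOCK-FREE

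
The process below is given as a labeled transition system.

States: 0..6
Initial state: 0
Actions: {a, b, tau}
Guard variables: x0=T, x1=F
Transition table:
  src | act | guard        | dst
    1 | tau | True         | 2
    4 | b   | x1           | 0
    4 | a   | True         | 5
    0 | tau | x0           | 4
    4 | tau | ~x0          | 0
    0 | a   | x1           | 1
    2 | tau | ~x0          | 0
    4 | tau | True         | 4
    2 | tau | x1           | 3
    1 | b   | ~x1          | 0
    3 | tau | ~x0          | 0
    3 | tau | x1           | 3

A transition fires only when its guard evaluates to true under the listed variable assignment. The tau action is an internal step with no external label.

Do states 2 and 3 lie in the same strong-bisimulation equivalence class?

Answer: BISIMILAR

Trace:
Refine partition for ~:
  round 0: {{0,1,2,3,4,5,6}}
  round 1: {{0},{1},{2,3,5,6},{4}}
4 equivalence class(es) (converged in 2)
[2]={2,3,5,6}  [3]={2,3,5,6}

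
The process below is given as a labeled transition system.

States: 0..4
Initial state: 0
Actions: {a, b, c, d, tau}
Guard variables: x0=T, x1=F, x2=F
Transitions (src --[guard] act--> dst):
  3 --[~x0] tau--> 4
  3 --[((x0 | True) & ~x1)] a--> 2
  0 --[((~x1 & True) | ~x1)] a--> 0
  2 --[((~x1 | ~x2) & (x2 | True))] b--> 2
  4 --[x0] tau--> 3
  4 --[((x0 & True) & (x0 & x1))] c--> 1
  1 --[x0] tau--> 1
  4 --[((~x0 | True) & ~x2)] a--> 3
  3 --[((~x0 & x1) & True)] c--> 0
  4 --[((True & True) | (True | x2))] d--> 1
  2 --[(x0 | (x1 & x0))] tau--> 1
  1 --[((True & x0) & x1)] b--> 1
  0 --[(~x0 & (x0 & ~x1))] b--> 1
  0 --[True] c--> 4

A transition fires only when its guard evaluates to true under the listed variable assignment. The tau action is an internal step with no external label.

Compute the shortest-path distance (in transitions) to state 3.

Answer: 2

Trace:
Breadth-first toward 3:
  depth 0: {0}
  depth 1: {4}
  depth 2: {1,3}
depth(3)=2, e.g. c·a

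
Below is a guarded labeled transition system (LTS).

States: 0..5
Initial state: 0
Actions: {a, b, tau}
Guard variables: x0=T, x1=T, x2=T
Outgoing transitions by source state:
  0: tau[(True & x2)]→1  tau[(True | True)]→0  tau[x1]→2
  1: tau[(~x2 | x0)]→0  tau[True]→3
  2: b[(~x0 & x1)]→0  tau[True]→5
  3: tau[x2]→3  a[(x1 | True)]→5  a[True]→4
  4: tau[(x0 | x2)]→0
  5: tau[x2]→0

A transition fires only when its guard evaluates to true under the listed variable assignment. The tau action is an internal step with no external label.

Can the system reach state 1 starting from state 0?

11 transition(s) survive guard evaluation.
depth 0: {0}
depth 1: {1,2}  cumulative {0,1,2}
depth 2: {3,5}  cumulative {0,1,2,3,5}
depth 3: {4}  cumulative {0,1,2,3,4,5}
R = {0,1,2,3,4,5}
witness 1: tau

Answer: REACHABLE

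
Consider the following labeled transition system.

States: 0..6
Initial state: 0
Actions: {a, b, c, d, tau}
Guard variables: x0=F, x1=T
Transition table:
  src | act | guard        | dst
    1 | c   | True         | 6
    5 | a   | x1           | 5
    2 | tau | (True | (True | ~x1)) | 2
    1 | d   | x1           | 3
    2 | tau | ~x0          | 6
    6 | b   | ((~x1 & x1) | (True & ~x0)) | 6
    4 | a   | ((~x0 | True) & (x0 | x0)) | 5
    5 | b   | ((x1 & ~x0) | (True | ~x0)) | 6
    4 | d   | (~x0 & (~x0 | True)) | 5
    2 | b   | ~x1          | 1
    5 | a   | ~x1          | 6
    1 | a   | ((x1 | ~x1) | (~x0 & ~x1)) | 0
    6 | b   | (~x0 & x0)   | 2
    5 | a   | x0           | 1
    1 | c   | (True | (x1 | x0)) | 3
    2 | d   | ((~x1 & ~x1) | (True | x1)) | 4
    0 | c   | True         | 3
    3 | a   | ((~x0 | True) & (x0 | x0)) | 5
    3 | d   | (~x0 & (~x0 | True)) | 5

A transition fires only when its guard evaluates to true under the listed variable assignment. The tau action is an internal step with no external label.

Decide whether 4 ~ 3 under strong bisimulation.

Answer: BISIMILAR

Working:
Compute ~ classes (split until stable):
  π0 = {{0,1,2,3,4,5,6}}
  π1 = {{0},{1},{2},{3,4},{5},{6}}
6 equivalence class(es) (converged in 2)
4∈{3,4}, 3∈{3,4}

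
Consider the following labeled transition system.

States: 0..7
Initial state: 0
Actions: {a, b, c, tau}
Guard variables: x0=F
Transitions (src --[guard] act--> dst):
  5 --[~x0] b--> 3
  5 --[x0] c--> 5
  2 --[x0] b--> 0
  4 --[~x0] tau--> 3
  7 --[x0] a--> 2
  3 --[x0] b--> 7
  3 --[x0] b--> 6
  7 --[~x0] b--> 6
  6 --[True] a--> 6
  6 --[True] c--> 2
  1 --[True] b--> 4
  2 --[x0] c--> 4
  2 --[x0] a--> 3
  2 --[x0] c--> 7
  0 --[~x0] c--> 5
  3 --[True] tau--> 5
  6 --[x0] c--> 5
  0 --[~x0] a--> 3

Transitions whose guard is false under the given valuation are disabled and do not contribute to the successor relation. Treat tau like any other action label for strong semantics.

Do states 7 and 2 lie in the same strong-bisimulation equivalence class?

Compute ~ classes (split until stable):
  π0 = {{0,1,2,3,4,5,6,7}}
  π1 = {{0,6},{1,5,7},{2},{3,4}}
  π2 = {{0},{1,5},{2},{3},{4},{6},{7}}
  π3 = {{0},{1},{2},{3},{4},{5},{6},{7}}
Fixed point at round 4; 8 class(es).
[7]={7}  [2]={2}

Answer: NOT BISIMILAR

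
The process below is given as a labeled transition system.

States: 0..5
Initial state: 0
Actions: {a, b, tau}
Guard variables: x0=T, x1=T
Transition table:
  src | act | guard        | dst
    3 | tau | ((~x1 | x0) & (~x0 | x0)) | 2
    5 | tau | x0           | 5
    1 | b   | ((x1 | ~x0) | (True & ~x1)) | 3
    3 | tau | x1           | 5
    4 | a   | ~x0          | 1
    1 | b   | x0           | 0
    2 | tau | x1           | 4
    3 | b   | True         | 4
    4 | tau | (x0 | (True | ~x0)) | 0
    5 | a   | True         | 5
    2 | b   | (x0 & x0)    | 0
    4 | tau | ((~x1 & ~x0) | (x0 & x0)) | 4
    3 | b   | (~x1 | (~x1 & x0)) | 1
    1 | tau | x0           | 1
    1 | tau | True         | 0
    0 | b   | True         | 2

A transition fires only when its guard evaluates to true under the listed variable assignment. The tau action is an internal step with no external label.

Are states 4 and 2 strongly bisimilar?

Compute ~ classes (split until stable):
  round 0: {{0,1,2,3,4,5}}
  round 1: {{0},{1,2,3},{4},{5}}
  round 2: {{0},{1},{2},{3},{4},{5}}
Fixed point at round 3; 6 class(es).
4∈{4}, 2∈{2}

Answer: NOT BISIMILAR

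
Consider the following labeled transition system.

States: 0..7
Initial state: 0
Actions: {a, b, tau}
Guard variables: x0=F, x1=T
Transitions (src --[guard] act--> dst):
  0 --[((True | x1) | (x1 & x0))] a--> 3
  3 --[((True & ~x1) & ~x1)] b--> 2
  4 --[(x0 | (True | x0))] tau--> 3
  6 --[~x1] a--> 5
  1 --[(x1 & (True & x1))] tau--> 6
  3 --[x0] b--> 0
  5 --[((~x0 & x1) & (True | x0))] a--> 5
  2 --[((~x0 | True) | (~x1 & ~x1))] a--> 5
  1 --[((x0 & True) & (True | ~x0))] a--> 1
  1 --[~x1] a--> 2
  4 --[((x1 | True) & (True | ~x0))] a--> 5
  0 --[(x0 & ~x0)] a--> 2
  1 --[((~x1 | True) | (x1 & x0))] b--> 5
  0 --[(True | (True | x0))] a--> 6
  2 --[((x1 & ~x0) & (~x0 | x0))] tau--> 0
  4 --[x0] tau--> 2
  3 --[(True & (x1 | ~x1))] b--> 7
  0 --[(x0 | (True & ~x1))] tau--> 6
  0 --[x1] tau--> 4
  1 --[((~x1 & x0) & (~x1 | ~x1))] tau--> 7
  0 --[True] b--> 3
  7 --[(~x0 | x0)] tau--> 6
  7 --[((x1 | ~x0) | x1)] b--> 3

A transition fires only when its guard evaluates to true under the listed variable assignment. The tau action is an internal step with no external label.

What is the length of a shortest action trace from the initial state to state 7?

Breadth-first toward 7:
  Layer 0: {0}
  Layer 1: {3,4,6}
  Layer 2: {5,7}
7 enters at depth 2; path a·b

Answer: 2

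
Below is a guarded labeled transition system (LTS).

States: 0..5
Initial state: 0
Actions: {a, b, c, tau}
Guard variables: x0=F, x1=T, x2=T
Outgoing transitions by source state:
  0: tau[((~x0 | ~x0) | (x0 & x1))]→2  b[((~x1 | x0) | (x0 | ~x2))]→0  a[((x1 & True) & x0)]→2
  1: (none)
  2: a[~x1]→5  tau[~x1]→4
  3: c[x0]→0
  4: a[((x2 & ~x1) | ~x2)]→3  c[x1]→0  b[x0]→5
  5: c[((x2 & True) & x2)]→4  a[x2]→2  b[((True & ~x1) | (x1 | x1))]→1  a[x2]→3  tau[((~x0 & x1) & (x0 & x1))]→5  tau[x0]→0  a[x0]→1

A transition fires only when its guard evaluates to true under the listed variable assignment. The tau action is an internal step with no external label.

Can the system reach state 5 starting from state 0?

Guard filter leaves 6 enabled edge(s).
Layer 0: {0}
Layer 1: {2}  total {0,2}
Reach set: {0,2}

Answer: UNREACHABLE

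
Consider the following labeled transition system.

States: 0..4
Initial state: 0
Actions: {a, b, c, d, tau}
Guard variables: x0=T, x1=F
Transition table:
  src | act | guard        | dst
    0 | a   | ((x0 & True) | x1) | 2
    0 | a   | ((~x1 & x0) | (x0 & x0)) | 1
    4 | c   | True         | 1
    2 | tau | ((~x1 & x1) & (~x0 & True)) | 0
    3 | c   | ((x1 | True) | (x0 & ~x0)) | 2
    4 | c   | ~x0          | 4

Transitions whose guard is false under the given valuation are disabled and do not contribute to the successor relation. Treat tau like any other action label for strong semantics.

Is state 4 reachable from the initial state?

4 transition(s) survive guard evaluation.
Layer 0: {0}
Layer 1: {1,2}  cumulative {0,1,2}
Reachable = {0,1,2}

Answer: UNREACHABLE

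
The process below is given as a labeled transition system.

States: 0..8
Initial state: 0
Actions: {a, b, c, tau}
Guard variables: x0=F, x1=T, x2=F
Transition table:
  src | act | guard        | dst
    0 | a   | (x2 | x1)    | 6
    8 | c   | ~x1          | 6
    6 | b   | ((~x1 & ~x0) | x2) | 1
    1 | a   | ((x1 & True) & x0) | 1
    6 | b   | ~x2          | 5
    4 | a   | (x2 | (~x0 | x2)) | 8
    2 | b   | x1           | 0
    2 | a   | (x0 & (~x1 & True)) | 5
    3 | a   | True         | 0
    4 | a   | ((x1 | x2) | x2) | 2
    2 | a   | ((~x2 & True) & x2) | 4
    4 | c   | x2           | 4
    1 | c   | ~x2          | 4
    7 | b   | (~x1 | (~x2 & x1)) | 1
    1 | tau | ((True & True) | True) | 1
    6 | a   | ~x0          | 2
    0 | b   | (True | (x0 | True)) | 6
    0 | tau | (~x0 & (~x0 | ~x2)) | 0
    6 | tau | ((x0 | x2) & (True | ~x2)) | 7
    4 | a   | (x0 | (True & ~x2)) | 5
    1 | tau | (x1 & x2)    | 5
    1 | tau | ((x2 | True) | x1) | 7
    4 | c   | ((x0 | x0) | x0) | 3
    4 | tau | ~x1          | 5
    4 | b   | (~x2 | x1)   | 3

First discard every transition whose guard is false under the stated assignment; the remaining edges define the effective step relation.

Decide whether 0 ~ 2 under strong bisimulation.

Refine partition for ~:
  round 0: {{0,1,2,3,4,5,6,7,8}}
  round 1: {{0},{1},{2,7},{3},{4,6},{5,8}}
  round 2: {{0},{1},{2},{3},{4},{5,8},{6},{7}}
stable after 3 split(s): 8 block(s)
[0]={0}  [2]={2}

Answer: NOT BISIMILAR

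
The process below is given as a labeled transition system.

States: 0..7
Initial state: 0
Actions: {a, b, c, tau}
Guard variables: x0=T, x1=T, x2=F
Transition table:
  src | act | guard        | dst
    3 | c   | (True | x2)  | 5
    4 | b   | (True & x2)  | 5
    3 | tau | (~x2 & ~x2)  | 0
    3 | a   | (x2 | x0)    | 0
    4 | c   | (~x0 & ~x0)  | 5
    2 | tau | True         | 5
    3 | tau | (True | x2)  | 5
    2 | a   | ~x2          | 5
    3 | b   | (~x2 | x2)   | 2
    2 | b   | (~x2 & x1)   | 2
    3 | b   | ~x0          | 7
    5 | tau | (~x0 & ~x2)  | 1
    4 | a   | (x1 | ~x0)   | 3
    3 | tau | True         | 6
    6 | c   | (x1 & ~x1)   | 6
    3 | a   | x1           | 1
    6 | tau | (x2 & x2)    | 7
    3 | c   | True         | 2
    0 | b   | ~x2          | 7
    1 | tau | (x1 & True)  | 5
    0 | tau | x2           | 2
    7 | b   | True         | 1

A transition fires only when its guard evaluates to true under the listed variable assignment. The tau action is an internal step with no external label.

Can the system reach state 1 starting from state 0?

15 transition(s) survive guard evaluation.
L0 = {0}
L1 = {7}  total {0,7}
L2 = {1}  total {0,1,7}
L3 = {5}  total {0,1,5,7}
Reach set: {0,1,5,7}
trace reaching 1: b·b

Answer: REACHABLE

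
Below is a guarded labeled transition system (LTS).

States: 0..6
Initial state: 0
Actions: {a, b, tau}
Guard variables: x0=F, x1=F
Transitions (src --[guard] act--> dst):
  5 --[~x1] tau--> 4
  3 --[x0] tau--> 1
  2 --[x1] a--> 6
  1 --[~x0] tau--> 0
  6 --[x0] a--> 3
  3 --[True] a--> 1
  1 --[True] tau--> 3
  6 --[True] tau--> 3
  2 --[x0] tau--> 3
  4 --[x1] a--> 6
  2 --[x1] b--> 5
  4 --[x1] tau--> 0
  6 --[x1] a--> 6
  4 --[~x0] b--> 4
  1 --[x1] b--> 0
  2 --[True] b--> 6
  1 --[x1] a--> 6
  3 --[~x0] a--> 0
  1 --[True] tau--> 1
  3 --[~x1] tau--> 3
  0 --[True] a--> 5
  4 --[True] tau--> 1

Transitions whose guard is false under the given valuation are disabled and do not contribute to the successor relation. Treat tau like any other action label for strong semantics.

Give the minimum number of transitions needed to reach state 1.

Layered search for 1:
  L0 = {0}
  L1 = {5}
  L2 = {4}
  L3 = {1}
first hit 1 at d=3 via a·tau·tau

Answer: 3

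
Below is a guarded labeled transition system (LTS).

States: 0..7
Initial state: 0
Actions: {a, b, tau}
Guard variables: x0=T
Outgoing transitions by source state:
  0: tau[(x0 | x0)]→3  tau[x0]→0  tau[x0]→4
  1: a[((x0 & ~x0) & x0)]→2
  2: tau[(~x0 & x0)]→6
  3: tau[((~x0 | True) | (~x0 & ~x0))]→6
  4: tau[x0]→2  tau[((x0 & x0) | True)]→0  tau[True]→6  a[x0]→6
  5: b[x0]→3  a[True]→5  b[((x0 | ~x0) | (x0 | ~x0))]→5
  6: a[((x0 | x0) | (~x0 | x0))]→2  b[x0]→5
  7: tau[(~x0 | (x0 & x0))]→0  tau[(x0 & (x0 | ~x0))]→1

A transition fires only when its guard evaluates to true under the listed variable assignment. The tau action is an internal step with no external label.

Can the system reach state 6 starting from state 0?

Answer: REACHABLE

Working:
15 transition(s) survive guard evaluation.
depth 0: {0}
depth 1: {3,4}  cumulative {0,3,4}
depth 2: {2,6}  cumulative {0,2,3,4,6}
depth 3: {5}  cumulative {0,2,3,4,5,6}
R = {0,2,3,4,5,6}
witness 6: tau·tau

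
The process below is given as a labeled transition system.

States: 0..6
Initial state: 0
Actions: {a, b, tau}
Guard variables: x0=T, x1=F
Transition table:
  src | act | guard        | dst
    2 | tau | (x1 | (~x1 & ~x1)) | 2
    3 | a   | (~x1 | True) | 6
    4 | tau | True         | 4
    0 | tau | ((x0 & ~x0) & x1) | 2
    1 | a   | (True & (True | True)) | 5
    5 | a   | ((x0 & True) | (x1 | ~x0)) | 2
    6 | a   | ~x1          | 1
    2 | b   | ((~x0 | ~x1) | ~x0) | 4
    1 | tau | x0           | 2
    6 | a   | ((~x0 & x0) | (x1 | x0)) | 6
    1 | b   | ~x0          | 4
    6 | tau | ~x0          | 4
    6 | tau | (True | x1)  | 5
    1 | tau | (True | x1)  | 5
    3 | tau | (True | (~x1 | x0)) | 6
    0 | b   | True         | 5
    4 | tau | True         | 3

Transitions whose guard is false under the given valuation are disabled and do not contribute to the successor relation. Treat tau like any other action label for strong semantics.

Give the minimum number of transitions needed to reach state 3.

Answer: 4

Working:
Layered search for 3:
  Layer 0: {0}
  Layer 1: {5}
  Layer 2: {2}
  Layer 3: {4}
  Layer 4: {3}
depth(3)=4, e.g. b·a·b·tau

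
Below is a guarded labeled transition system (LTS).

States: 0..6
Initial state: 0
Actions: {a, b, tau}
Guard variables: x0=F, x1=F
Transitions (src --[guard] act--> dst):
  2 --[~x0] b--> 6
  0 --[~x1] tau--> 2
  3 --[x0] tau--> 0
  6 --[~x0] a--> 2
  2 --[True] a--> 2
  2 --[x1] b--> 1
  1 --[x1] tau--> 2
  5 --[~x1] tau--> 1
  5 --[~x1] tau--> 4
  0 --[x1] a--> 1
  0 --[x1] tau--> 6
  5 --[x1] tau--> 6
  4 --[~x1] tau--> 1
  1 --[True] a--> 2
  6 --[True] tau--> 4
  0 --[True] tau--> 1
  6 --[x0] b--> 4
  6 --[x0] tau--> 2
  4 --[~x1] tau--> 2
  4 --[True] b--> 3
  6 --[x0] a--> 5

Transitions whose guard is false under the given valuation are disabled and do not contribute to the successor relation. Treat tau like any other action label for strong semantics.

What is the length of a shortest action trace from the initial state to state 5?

Answer: UNREACHABLE

Analysis:
BFS to 5:
  L0 = {0}
  L1 = {1,2}
  L2 = {6}
  L3 = {4}
  L4 = {3}
5 never appears.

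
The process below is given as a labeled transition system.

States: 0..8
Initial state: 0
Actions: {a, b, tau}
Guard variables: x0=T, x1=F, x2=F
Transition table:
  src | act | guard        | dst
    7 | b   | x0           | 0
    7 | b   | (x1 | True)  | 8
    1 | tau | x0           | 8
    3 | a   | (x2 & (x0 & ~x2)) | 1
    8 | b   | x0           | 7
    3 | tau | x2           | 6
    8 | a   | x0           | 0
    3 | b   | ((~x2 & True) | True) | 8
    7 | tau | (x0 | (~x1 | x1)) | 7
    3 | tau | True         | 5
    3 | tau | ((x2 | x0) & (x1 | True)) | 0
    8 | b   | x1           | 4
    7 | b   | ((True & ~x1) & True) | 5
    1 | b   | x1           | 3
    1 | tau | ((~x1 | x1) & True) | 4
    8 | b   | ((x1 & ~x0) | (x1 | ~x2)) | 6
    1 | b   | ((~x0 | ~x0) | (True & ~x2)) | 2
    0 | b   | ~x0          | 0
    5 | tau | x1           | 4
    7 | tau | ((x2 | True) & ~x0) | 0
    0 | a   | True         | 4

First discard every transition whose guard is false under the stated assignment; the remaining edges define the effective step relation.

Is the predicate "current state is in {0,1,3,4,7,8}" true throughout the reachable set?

Answer: INVARIANT HOLDS

Working:
Safe = {0,1,3,4,7,8}
R = {0,4}
  0: ok
  4: ok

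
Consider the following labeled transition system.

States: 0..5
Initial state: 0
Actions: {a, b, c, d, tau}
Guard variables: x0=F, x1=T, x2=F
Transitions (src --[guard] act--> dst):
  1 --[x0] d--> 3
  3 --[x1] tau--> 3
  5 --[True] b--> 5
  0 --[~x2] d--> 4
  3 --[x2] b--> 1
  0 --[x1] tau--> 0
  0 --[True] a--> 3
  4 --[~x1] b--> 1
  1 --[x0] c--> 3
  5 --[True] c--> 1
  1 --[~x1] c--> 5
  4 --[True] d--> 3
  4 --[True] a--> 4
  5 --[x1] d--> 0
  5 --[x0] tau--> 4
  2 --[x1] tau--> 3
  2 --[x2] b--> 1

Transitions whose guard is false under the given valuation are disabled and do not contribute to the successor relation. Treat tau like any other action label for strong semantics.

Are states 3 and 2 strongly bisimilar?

Answer: BISIMILAR

Analysis:
Bisimulation quotient by refinement:
  P[0] = {{0,1,2,3,4,5}}
  P[1] = {{0},{1},{2,3},{4},{5}}
stable after 2 split(s): 5 block(s)
[3]={2,3}  [2]={2,3}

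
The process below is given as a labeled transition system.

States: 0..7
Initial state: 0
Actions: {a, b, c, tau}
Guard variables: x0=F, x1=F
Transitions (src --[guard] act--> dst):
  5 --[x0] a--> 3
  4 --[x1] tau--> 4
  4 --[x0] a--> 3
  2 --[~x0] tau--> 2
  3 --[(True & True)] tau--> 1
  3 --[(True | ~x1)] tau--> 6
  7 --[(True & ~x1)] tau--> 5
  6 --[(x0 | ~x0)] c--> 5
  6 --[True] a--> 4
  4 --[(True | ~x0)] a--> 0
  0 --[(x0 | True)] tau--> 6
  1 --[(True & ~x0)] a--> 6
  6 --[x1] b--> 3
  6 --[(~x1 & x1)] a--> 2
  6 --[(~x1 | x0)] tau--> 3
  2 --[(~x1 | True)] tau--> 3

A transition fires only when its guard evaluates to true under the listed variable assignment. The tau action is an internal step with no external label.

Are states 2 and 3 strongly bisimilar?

Answer: NOT BISIMILAR

Trace:
Compute ~ classes (split until stable):
  round 0: {{0,1,2,3,4,5,6,7}}
  round 1: {{0,2,3,7},{1,4},{5},{6}}
  round 2: {{0},{1},{2},{3},{4},{5},{6},{7}}
8 equivalence class(es) (converged in 3)
2∈{2}, 3∈{3}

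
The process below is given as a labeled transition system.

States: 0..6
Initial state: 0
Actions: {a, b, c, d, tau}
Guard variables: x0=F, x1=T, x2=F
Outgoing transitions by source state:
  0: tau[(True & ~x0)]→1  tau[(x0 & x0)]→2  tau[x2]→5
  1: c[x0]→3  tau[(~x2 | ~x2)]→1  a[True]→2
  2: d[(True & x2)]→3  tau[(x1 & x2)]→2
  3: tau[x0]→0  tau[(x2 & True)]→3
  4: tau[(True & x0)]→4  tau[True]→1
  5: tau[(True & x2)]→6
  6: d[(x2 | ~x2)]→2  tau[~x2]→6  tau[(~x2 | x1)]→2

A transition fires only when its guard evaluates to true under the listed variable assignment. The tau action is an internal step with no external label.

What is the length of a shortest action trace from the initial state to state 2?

Layered search for 2:
  L0 = {0}
  L1 = {1}
  L2 = {2}
depth(2)=2, e.g. tau·a

Answer: 2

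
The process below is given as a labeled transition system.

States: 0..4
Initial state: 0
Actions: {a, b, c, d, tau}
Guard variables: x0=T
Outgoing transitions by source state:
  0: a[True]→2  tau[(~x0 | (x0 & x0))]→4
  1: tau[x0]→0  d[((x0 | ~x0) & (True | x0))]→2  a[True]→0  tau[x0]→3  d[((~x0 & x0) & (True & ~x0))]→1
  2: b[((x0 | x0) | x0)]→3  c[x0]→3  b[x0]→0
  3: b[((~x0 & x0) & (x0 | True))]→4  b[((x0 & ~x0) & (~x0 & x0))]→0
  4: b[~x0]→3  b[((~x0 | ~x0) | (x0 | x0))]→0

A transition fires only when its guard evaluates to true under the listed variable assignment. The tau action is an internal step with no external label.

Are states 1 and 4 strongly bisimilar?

Answer: NOT BISIMILAR

Trace:
Compute ~ classes (split until stable):
  round 0: {{0,1,2,3,4}}
  round 1: {{0},{1},{2},{3},{4}}
Fixed point at round 2; 5 class(es).
1∈{1}, 4∈{4}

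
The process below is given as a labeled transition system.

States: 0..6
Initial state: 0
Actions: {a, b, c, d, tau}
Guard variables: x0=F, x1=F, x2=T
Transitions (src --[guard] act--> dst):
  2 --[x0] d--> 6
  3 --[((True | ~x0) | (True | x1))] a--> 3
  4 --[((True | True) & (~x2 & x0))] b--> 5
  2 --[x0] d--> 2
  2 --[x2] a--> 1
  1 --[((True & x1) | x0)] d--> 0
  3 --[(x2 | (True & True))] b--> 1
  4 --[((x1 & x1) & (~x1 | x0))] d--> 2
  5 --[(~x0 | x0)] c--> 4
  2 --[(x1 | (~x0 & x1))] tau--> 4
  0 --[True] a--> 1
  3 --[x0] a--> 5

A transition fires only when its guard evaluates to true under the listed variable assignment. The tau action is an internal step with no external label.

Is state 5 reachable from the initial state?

After dropping false guards: 5 live edges.
depth 0: {0}
depth 1: {1}  cumulative {0,1}
Reachable = {0,1}

Answer: UNREACHABLE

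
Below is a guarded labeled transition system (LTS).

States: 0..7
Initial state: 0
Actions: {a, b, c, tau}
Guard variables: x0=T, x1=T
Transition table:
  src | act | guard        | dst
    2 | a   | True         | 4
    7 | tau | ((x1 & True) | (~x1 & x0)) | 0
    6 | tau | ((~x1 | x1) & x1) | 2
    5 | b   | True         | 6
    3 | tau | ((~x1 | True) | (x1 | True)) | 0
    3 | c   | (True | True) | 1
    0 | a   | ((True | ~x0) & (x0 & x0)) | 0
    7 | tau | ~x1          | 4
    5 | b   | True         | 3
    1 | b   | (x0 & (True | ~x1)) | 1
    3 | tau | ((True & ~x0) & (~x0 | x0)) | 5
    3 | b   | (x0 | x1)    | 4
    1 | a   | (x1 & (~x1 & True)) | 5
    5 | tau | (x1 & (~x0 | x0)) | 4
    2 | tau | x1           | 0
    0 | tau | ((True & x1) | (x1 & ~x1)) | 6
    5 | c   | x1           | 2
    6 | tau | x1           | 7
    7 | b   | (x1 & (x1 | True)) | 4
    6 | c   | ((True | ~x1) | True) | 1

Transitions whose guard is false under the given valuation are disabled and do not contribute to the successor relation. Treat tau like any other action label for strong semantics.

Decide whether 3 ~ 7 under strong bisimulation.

Refine partition for ~:
  π0 = {{0,1,2,3,4,5,6,7}}
  π1 = {{0,2},{1},{3,5},{4},{6},{7}}
  π2 = {{0},{1},{2},{3},{4},{5},{6},{7}}
8 equivalence class(es) (converged in 3)
[3]={3}  [7]={7}

Answer: NOT BISIMILAR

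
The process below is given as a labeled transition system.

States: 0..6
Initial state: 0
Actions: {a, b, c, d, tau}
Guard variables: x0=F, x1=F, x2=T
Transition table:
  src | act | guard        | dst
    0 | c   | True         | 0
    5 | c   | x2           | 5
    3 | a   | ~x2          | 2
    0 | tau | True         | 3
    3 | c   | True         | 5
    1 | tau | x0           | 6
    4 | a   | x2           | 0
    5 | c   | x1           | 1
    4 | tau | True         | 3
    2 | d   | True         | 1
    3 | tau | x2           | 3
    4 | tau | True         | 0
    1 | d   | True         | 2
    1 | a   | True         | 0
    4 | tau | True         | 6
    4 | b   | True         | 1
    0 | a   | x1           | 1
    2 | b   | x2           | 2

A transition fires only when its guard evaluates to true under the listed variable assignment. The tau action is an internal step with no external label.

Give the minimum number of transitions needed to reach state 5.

Breadth-first toward 5:
  depth 0: {0}
  depth 1: {3}
  depth 2: {5}
5 enters at depth 2; path tau·c

Answer: 2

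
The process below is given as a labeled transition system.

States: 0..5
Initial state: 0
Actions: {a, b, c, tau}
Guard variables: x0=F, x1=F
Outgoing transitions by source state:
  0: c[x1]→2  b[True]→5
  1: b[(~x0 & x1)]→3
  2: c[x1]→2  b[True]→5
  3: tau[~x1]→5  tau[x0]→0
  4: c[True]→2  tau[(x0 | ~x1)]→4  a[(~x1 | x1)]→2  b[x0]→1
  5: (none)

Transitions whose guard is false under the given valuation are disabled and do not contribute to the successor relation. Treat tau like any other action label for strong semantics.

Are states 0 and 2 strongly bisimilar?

Answer: BISIMILAR

Trace:
Refine partition for ~:
  P[0] = {{0,1,2,3,4,5}}
  P[1] = {{0,2},{1,5},{3},{4}}
stable after 2 split(s): 4 block(s)
class of 0: {0,2}; class of 2: {0,2}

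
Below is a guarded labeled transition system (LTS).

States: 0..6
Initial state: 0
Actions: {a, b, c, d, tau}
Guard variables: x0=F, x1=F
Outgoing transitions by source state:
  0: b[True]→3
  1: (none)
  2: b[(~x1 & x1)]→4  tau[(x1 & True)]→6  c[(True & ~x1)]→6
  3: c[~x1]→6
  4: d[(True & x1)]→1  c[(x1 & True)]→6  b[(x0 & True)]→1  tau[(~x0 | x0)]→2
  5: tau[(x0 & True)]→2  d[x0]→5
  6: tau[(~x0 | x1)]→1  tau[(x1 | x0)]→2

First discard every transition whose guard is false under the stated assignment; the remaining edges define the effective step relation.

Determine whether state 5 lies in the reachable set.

Answer: UNREACHABLE

Analysis:
5 transition(s) survive guard evaluation.
depth 0: {0}
depth 1: {3}  cumulative {0,3}
depth 2: {6}  cumulative {0,3,6}
depth 3: {1}  cumulative {0,1,3,6}
Reach set: {0,1,3,6}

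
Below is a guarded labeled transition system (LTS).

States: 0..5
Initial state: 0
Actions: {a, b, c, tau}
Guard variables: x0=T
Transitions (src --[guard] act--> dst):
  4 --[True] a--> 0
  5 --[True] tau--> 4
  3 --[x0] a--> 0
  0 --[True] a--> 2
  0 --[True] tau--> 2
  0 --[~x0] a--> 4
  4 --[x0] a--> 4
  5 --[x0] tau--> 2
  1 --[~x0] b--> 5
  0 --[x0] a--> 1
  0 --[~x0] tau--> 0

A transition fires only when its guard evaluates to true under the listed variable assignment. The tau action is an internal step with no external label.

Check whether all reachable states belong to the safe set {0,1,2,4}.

Allowed set {0,1,2,4}
R = {0,1,2}
  0: safe
  1: safe
  2: safe

Answer: INVARIANT HOLDS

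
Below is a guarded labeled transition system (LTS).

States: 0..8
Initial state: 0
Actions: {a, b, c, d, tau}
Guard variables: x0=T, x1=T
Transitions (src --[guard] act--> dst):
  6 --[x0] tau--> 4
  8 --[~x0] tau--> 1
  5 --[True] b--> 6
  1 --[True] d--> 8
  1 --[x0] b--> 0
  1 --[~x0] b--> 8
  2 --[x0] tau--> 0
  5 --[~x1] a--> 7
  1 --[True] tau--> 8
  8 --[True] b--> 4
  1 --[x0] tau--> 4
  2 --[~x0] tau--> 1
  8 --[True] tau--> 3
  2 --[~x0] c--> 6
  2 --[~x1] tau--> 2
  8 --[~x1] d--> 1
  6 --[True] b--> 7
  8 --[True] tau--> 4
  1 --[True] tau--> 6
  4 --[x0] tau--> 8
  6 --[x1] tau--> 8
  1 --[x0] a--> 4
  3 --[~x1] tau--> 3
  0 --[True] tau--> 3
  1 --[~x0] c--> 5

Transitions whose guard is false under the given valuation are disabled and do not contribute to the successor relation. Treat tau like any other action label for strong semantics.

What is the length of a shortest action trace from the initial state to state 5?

Answer: UNREACHABLE

Analysis:
Layered search for 5:
  L0 = {0}
  L1 = {3}
5 never appears.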